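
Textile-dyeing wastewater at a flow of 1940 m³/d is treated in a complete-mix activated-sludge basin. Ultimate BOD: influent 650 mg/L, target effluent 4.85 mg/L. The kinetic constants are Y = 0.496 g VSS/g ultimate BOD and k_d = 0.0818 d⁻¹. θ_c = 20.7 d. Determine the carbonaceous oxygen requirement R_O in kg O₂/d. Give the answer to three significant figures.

R_O ≈ 924 kg O₂/d

Correct the yield for decay: Y_obs = Y/(1 + k_d θ_c) = 0.496 / (1 + 0.0818 × 20.7) = 0.496 / 2.693 = 0.1842.
Q·(S₀ − S) = 1940 × (650 − 4.85) × 10⁻³ = 1252 kg/d removed.
Biomass synthesised: P_X = Y_obs × 1252 = 230.5 kg VSS/d.
Carbonaceous O₂ demand = substrate oxidised − cell-mass equivalent = 1252 − 1.42 × 230.5 = 924.3 kg O₂/d.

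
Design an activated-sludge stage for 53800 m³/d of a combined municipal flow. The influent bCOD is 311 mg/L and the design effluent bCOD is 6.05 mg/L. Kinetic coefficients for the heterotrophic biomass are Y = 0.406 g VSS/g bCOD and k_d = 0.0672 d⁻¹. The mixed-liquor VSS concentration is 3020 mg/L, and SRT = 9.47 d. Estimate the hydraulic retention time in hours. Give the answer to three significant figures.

Steady-state biomass mass balance: V·X·(1 + k_d·θ_c) = Y·Q·(S₀ − S)·θ_c, so V = 0.406 × 53800 × (311 − 6.05) × 9.47 / [3020 × (1 + 0.0672 × 9.47)] = 6.31×10^7 / 4942 = 12764 m³.
HRT = V/Q = 12764 m³ / 53800 m³·d⁻¹ = 0.2373 d × 24 = 5.694 h.

τ ≈ 5.69 h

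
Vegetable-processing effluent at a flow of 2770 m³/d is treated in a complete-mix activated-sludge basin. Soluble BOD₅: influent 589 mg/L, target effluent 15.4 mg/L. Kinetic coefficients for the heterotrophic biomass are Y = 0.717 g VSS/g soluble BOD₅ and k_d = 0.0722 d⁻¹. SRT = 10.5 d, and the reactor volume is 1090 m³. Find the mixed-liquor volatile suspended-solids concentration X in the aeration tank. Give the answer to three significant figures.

X ≈ 6240 mg/L

From V·X·(1 + k_d·θ_c) = Y·Q·(S₀ − S)·θ_c: X = 0.717 × 2770 × (589 − 15.4) × 10.5 / [1090 × (1 + 0.0722 × 10.5)] = 6242 mg/L.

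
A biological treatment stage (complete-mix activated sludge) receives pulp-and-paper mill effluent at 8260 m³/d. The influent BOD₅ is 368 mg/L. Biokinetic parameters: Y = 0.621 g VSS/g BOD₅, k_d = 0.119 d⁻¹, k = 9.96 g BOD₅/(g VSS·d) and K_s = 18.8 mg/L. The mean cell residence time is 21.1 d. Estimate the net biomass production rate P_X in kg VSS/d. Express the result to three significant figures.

P_X ≈ 537 kg VSS/d

From the Monod/SRT balance for a CMAS, S = K_s·(1+k_d θ_c)/[θ_c·(Y k − k_d) − 1] = 18.8 × (1 + 0.119 × 21.1) / [21.1 × (0.621 × 9.96 − 0.119) − 1] = 66.00 / 127.0 = 0.5197 mg/L.
The observed yield is Y_obs = Y/(1 + k_d·θ_c) = 0.621 / (1 + 0.119 × 21.1) = 0.621 / 3.511 = 0.1769 g VSS per g BOD₅ removed.
ΔS = 368 − 0.520 = 367.5 mg/L, so the substrate removal rate is 8260 × 367.5/1000 = 3035 kg BOD₅/d.
Net biomass production P_X = Y_obs × Q·(S₀ − S) = 0.1769 × 3035 = 536.9 kg VSS/d.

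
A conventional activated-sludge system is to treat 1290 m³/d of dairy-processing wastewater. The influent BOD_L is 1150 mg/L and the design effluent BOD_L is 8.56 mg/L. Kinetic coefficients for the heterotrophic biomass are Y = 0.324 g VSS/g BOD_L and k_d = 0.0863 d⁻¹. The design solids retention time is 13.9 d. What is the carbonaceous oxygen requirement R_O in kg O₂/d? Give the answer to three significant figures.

Y_obs = Y / (1 + k_d θ_c) = 0.324 / (1 + 0.0863 × 13.9) = 0.324 / 2.200 = 0.1473.
Q·(S₀ − S) = 1290 × (1150 − 8.56) × 10⁻³ = 1472 kg/d removed.
Net sludge production P_X = 0.1473 × 1472 = 216.9 kg VSS/d.
Carbonaceous O₂ demand = substrate oxidised − cell-mass equivalent = 1472 − 1.42 × 216.9 = 1164 kg O₂/d.

R_O ≈ 1160 kg O₂/d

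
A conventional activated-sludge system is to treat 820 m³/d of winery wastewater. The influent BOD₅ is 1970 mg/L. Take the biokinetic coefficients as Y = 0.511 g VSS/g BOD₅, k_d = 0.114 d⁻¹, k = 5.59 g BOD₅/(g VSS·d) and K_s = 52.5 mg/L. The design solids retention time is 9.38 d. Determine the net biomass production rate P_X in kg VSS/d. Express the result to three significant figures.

P_X ≈ 398 kg VSS/d

From the Monod/SRT balance for a CMAS, S = K_s·(1+k_d θ_c)/[θ_c·(Y k − k_d) − 1] = 52.5 × (1 + 0.114 × 9.38) / [9.38 × (0.511 × 5.59 − 0.114) − 1] = 108.6 / 24.72 = 4.394 mg/L.
Correct the yield for decay: Y_obs = Y/(1 + k_d θ_c) = 0.511 / (1 + 0.114 × 9.38) = 0.511 / 2.069 = 0.2469.
Substrate removed = Q·(S₀ − S) = 820 m³/d × (1970 − 4.39) g/m³ = 1.61×10^6 g/d = 1612 kg/d.
P_X = Y_obs · Q(S₀ − S) = 0.2469 × 1612 = 398.0 kg VSS/d.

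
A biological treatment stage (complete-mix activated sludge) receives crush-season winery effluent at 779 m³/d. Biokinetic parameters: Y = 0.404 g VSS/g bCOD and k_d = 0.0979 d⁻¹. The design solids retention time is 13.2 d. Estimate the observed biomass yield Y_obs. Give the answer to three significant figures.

Correct the yield for decay: Y_obs = Y/(1 + k_d θ_c) = 0.404 / (1 + 0.0979 × 13.2) = 0.404 / 2.292 = 0.1762.

Y_obs ≈ 0.176 g VSS/g bCOD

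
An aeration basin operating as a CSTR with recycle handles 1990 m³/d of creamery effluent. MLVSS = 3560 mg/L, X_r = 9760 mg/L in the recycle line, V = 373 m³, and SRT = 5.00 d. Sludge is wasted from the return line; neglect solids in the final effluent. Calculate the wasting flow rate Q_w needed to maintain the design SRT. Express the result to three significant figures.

Q_w ≈ 27.2 m³/d

Wasting from the return line (neglecting effluent solids): Q_w = V·X / (θ_c·X_r) = 373.0 × 3560 / (5.00 × 9760) = 27.21 m³/d.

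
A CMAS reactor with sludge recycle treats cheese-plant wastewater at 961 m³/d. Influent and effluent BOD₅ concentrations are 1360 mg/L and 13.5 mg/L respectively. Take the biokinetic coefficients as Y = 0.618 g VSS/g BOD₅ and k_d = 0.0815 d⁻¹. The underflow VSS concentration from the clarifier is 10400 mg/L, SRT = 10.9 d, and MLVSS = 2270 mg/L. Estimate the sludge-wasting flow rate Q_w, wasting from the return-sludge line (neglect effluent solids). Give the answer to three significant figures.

Q_w ≈ 40.7 m³/d

Rearranging the biomass balance for a CMAS with decay, V = Y·Q·ΔS·θ_c / [X·(1+k_d θ_c)] = 0.618 × 961 × (1360 − 13.5) × 10.9 / [2270 × (1 + 0.0815 × 10.9)] = 8.72×10^6 / 4287 = 2033 m³.
Wasting from the return line (neglecting effluent solids): Q_w = V·X / (θ_c·X_r) = 2033 × 2270 / (10.9 × 10400) = 40.72 m³/d.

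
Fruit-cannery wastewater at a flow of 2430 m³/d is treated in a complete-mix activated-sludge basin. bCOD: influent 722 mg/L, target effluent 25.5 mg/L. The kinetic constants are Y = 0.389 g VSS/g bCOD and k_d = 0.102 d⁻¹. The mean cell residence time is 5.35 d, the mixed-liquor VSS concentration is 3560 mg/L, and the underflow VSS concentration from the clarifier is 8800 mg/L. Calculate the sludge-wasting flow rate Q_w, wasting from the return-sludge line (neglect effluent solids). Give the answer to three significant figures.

Q_w ≈ 48.4 m³/d

Steady-state biomass mass balance: V·X·(1 + k_d·θ_c) = Y·Q·(S₀ − S)·θ_c, so V = 0.389 × 2430 × (722 − 25.5) × 5.35 / [3560 × (1 + 0.102 × 5.35)] = 3.52×10^6 / 5503 = 640.1 m³.
Wasting from the return line (neglecting effluent solids): Q_w = V·X / (θ_c·X_r) = 640.1 × 3560 / (5.35 × 8800) = 48.40 m³/d.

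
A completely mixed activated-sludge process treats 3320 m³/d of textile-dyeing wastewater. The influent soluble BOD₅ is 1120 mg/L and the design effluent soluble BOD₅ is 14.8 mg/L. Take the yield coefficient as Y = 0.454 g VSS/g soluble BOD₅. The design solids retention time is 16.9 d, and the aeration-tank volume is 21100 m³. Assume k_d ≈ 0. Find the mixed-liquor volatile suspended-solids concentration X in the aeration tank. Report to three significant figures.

X ≈ 1330 mg/L

X = Y·Q·ΔS·θ_c / V = 0.454 × 3320 × (1120 − 14.8) × 16.9 / 21100 = 1334 mg/L.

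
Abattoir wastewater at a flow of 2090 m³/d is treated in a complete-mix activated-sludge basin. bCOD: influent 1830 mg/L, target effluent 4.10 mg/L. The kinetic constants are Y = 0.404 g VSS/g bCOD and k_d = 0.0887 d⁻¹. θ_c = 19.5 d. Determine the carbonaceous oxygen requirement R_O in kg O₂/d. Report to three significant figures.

R_O ≈ 3010 kg O₂/d

The observed yield is Y_obs = Y/(1 + k_d·θ_c) = 0.404 / (1 + 0.0887 × 19.5) = 0.404 / 2.730 = 0.1480 g VSS per g bCOD removed.
ΔS = 1830 − 4.10 = 1826 mg/L, so the substrate removal rate is 2090 × 1826/1000 = 3816 kg bCOD/d.
Net sludge production P_X = 0.1480 × 3816 = 564.8 kg VSS/d.
Carbonaceous O₂ demand = substrate oxidised − cell-mass equivalent = 3816 − 1.42 × 564.8 = 3014 kg O₂/d.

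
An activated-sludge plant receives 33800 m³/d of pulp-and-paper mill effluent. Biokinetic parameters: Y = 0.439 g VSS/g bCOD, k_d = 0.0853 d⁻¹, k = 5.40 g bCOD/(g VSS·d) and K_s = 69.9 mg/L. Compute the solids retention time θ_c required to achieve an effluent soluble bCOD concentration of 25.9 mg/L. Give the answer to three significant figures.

Specific growth rate at S = 25.9 mg/L: μ = YkS/(K_s+S) = 0.439·5.40·25.9/(69.9+25.9) = 0.6409 d⁻¹.
Then 1/θ_c = μ − k_d = 0.6409 − 0.0853 = 0.5556 d⁻¹, giving θ_c = 1.800 d.

θ_c ≈ 1.80 d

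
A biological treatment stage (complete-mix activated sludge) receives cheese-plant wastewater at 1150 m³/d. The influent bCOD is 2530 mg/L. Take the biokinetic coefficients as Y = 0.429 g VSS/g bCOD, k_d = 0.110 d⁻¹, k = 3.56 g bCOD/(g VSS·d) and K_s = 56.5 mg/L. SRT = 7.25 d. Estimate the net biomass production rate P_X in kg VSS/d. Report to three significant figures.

P_X ≈ 691 kg VSS/d

For a completely mixed reactor with recycle the Lawrence–McCarty relation gives S = K_s·(1 + k_d·θ_c) / [θ_c·(Y·k − k_d) − 1] = 56.5 × (1 + 0.110 × 7.25) / [7.25 × (0.429 × 3.56 − 0.110) − 1] = 101.6 / 9.275 = 10.95 mg/L.
Observed yield with endogenous decay: Y_obs = Y / (1 + k_d·θ_c) = 0.429 / (1 + 0.110 × 7.25) = 0.429 / 1.797 = 0.2387 g VSS/g bCOD.
Substrate removed = Q·(S₀ − S) = 1150 m³/d × (2530 − 10.9) g/m³ = 2.9×10^6 g/d = 2897 kg/d.
So the net sludge growth is P_X = 0.2387 × 2897 = 691.4 kg VSS/d.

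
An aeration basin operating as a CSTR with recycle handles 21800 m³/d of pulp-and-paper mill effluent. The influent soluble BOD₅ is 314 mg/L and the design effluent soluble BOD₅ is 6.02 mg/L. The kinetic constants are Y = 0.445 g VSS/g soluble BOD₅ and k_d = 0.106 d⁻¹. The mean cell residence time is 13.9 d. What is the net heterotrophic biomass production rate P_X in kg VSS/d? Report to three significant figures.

P_X ≈ 1210 kg VSS/d

Observed yield with endogenous decay: Y_obs = Y / (1 + k_d·θ_c) = 0.445 / (1 + 0.106 × 13.9) = 0.445 / 2.473 = 0.1799 g VSS/g soluble BOD₅.
Q·(S₀ − S) = 21800 × (314 − 6.02) × 10⁻³ = 6714 kg/d removed.
Net biomass production P_X = Y_obs × Q·(S₀ − S) = 0.1799 × 6714 = 1208 kg VSS/d.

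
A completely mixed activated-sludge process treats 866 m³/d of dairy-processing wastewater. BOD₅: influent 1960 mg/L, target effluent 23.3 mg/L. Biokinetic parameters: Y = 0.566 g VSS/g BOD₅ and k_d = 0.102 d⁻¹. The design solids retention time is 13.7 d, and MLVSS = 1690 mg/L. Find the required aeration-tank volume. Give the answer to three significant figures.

Rearranging the biomass balance for a CMAS with decay, V = Y·Q·ΔS·θ_c / [X·(1+k_d θ_c)] = 0.566 × 866 × (1960 − 23.3) × 13.7 / [1690 × (1 + 0.102 × 13.7)] = 1.3×10^7 / 4052 = 3210 m³.

V ≈ 3210 m³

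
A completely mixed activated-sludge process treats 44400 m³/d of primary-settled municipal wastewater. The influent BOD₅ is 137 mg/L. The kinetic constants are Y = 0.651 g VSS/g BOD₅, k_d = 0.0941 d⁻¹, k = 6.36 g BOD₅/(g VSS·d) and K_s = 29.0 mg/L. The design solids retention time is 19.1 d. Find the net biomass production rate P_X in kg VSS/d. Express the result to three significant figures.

P_X ≈ 1400 kg VSS/d

For a completely mixed reactor with recycle the Lawrence–McCarty relation gives S = K_s·(1 + k_d·θ_c) / [θ_c·(Y·k − k_d) − 1] = 29.0 × (1 + 0.0941 × 19.1) / [19.1 × (0.651 × 6.36 − 0.0941) − 1] = 81.12 / 76.28 = 1.063 mg/L.
Observed yield with endogenous decay: Y_obs = Y / (1 + k_d·θ_c) = 0.651 / (1 + 0.0941 × 19.1) = 0.651 / 2.797 = 0.2327 g VSS/g BOD₅.
Mass of BOD₅ removed per day: Q(S₀ − S) = 44400 × 135.9 g/m³ = 6036 kg/d.
P_X = Y_obs · Q(S₀ − S) = 0.2327 × 6036 = 1405 kg VSS/d.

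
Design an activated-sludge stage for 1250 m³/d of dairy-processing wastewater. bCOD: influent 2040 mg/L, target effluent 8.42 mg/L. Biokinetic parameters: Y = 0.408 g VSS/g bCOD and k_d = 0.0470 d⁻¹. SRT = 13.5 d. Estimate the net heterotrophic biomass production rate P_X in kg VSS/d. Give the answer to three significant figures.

P_X ≈ 634 kg VSS/d

Correct the yield for decay: Y_obs = Y/(1 + k_d θ_c) = 0.408 / (1 + 0.0470 × 13.5) = 0.408 / 1.635 = 0.2496.
Mass of bCOD removed per day: Q(S₀ − S) = 1250 × 2032 g/m³ = 2539 kg/d.
Net biomass production P_X = Y_obs × Q·(S₀ − S) = 0.2496 × 2539 = 633.9 kg VSS/d.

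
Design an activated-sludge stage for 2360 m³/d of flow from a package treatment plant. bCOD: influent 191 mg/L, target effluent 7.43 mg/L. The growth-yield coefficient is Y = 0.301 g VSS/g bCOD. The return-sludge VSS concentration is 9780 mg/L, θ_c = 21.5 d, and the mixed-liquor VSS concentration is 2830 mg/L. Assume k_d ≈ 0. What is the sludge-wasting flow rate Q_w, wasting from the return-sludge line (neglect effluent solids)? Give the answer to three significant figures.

Q_w ≈ 13.3 m³/d

With k_d = 0 the design equation reduces to V = Y Q (S₀−S) θ_c / X = 0.301 × 2360 × (191 − 7.43) × 21.5 / 2830 = 990.7 m³.
Q_w = (V·X)/(θ_c X_r) = 990.7 × 2830 / (21.5 × 9780) = 13.33 m³/d.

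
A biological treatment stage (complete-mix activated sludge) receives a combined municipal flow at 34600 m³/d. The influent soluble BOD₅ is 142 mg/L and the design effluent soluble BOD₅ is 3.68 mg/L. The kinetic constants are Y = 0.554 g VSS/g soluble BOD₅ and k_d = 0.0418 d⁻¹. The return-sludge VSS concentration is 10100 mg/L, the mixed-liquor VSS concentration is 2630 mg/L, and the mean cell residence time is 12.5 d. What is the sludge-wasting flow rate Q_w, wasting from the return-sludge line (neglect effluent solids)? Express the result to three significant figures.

Steady-state biomass mass balance: V·X·(1 + k_d·θ_c) = Y·Q·(S₀ − S)·θ_c, so V = 0.554 × 34600 × (142 − 3.68) × 12.5 / [2630 × (1 + 0.0418 × 12.5)] = 3.31×10^7 / 4004 = 8277 m³.
θ_c = V·X/(Q_w·X_r) when wasting from the recycle, so Q_w = V·X/(θ_c·X_r) = 8277 × 2630 / (12.5 × 10100) = 172.4 m³/d.

Q_w ≈ 172 m³/d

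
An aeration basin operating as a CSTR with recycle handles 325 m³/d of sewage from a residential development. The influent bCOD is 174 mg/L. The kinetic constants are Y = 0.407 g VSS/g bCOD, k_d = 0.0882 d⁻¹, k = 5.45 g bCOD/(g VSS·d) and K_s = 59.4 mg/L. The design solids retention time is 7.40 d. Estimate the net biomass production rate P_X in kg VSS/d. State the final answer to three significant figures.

P_X ≈ 13.4 kg VSS/d

For a completely mixed reactor with recycle the Lawrence–McCarty relation gives S = K_s·(1 + k_d·θ_c) / [θ_c·(Y·k − k_d) − 1] = 59.4 × (1 + 0.0882 × 7.40) / [7.40 × (0.407 × 5.45 − 0.0882) − 1] = 98.17 / 14.76 = 6.650 mg/L.
Observed yield with endogenous decay: Y_obs = Y / (1 + k_d·θ_c) = 0.407 / (1 + 0.0882 × 7.40) = 0.407 / 1.653 = 0.2463 g VSS/g bCOD.
Q·(S₀ − S) = 325 × (174 − 6.65) × 10⁻³ = 54.39 kg/d removed.
So the net sludge growth is P_X = 0.2463 × 54.39 = 13.39 kg VSS/d.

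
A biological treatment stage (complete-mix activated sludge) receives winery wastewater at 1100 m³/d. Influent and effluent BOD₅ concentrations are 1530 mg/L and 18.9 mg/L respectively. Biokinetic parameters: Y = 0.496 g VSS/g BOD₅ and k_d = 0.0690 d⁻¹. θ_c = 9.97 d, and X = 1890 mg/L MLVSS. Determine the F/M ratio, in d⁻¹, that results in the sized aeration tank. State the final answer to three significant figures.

Rearranging the biomass balance for a CMAS with decay, V = Y·Q·ΔS·θ_c / [X·(1+k_d θ_c)] = 0.496 × 1100 × (1530 − 18.9) × 9.97 / [1890 × (1 + 0.0690 × 9.97)] = 8.22×10^6 / 3190 = 2577 m³.
Food-to-microorganism ratio F/M = Q S₀ / (V X) = 1100 × 1530 / (2577 × 1890) = 0.3456 d⁻¹.

F/M ≈ 0.346 d⁻¹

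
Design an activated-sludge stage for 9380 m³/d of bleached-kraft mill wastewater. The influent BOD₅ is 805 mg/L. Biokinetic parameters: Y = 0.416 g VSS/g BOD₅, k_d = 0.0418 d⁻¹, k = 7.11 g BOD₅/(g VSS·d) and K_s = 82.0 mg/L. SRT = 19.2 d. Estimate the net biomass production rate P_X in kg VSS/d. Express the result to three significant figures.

P_X ≈ 1740 kg VSS/d

From the Monod/SRT balance for a CMAS, S = K_s·(1+k_d θ_c)/[θ_c·(Y k − k_d) − 1] = 82.0 × (1 + 0.0418 × 19.2) / [19.2 × (0.416 × 7.11 − 0.0418) − 1] = 147.8 / 54.99 = 2.688 mg/L.
Y_obs = Y / (1 + k_d θ_c) = 0.416 / (1 + 0.0418 × 19.2) = 0.416 / 1.803 = 0.2308.
Substrate removed = Q·(S₀ − S) = 9380 m³/d × (805 − 2.69) g/m³ = 7.53×10^6 g/d = 7526 kg/d.
Biomass produced: P_X = Y_obs·Q·ΔS = 0.2308 × 7526 ≈ 1737 kg VSS/d.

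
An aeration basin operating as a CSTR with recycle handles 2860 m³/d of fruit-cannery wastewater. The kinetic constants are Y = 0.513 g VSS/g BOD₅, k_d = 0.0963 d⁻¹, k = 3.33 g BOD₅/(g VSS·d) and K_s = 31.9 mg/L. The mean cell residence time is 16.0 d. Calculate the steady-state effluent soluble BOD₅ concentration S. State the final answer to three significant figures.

S ≈ 3.27 mg/L

For a completely mixed reactor with recycle the Lawrence–McCarty relation gives S = K_s·(1 + k_d·θ_c) / [θ_c·(Y·k − k_d) − 1] = 31.9 × (1 + 0.0963 × 16.0) / [16.0 × (0.513 × 3.33 − 0.0963) − 1] = 81.05 / 24.79 = 3.269 mg/L.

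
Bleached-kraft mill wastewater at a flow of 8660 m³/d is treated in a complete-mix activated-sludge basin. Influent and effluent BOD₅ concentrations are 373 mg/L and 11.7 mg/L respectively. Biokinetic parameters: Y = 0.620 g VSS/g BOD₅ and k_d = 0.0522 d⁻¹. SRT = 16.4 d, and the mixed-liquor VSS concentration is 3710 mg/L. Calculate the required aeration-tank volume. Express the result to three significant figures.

V ≈ 4620 m³

Rearranging the biomass balance for a CMAS with decay, V = Y·Q·ΔS·θ_c / [X·(1+k_d θ_c)] = 0.620 × 8660 × (373 − 11.7) × 16.4 / [3710 × (1 + 0.0522 × 16.4)] = 3.18×10^7 / 6886 = 4620 m³.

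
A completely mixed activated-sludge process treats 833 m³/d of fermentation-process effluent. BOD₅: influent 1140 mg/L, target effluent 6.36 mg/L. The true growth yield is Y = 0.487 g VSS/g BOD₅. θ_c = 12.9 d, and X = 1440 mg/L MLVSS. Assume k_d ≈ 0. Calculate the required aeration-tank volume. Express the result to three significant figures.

V ≈ 4120 m³

V·X = Y·Q·ΔS·θ_c gives V = 0.487 × 833 × (1140 − 6.36) × 12.9 / 1440 = 4120 m³.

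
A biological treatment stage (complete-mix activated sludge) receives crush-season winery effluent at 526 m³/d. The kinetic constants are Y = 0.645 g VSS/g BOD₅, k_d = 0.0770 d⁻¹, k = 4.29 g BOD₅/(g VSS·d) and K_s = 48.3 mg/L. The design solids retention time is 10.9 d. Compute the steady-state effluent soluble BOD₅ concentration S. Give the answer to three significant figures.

S ≈ 3.14 mg/L

From the Monod/SRT balance for a CMAS, S = K_s·(1+k_d θ_c)/[θ_c·(Y k − k_d) − 1] = 48.3 × (1 + 0.0770 × 10.9) / [10.9 × (0.645 × 4.29 − 0.0770) − 1] = 88.84 / 28.32 = 3.137 mg/L.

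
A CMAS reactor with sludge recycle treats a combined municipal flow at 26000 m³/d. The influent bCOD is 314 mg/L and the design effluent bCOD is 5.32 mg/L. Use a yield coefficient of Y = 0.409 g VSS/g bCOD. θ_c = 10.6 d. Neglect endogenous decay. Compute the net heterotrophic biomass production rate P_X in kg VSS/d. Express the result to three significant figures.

Since k_d ≈ 0, Y_obs = Y = 0.409 g VSS/g bCOD.
ΔS = 314 − 5.32 = 308.7 mg/L, so the substrate removal rate is 26000 × 308.7/1000 = 8026 kg bCOD/d.
P_X = Y_obs · Q(S₀ − S) = 0.4090 × 8026 = 3283 kg VSS/d.

P_X ≈ 3280 kg VSS/d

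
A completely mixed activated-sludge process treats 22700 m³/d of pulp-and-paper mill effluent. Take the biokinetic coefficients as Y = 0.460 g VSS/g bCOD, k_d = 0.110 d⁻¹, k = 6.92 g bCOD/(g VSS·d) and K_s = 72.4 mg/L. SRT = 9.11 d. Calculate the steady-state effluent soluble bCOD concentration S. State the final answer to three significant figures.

Effluent substrate depends only on kinetics and SRT: S = K_s(1 + k_d θ_c) / [θ_c(Yk − k_d) − 1] = 72.4 × (1 + 0.110 × 9.11) / [9.11 × (0.460 × 6.92 − 0.110) − 1] = 145.0 / 27.00 = 5.369 mg/L.

S ≈ 5.37 mg/L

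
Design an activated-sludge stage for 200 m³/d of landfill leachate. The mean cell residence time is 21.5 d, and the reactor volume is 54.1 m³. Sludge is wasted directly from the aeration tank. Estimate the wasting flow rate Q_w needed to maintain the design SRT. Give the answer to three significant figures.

For wasting at MLVSS concentration, Q_w = V/θ_c = 54.10/21.5 = 2.516 m³/d.

Q_w ≈ 2.52 m³/d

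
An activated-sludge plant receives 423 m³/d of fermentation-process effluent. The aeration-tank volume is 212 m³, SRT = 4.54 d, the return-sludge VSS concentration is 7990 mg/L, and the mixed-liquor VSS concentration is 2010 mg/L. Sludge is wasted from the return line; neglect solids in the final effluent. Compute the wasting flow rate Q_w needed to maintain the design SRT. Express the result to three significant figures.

Q_w ≈ 11.7 m³/d

θ_c = V·X/(Q_w·X_r) when wasting from the recycle, so Q_w = V·X/(θ_c·X_r) = 212.0 × 2010 / (4.54 × 7990) = 11.75 m³/d.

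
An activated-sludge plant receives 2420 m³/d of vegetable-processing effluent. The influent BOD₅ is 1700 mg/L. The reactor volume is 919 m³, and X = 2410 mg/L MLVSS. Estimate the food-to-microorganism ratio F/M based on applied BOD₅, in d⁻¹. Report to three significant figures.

Food-to-microorganism ratio F/M = Q S₀ / (V X) = 2420 × 1700 / (919.0 × 2410) = 1.858 d⁻¹.

F/M ≈ 1.86 d⁻¹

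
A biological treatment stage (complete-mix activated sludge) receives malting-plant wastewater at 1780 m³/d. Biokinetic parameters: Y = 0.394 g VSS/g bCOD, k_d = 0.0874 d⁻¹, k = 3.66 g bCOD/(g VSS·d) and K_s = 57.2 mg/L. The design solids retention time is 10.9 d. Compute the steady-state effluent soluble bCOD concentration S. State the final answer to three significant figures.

For a completely mixed reactor with recycle the Lawrence–McCarty relation gives S = K_s·(1 + k_d·θ_c) / [θ_c·(Y·k − k_d) − 1] = 57.2 × (1 + 0.0874 × 10.9) / [10.9 × (0.394 × 3.66 − 0.0874) − 1] = 111.7 / 13.77 = 8.114 mg/L.

S ≈ 8.11 mg/L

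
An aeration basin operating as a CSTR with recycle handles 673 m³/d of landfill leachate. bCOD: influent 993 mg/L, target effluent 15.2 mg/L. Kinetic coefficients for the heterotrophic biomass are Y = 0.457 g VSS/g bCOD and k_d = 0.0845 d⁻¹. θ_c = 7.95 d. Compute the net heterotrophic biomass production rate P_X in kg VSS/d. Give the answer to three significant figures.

P_X ≈ 180 kg VSS/d

Correct the yield for decay: Y_obs = Y/(1 + k_d θ_c) = 0.457 / (1 + 0.0845 × 7.95) = 0.457 / 1.672 = 0.2734.
ΔS = 993 − 15.2 = 977.8 mg/L, so the substrate removal rate is 673 × 977.8/1000 = 658.1 kg bCOD/d.
Net biomass production P_X = Y_obs × Q·(S₀ − S) = 0.2734 × 658.1 = 179.9 kg VSS/d.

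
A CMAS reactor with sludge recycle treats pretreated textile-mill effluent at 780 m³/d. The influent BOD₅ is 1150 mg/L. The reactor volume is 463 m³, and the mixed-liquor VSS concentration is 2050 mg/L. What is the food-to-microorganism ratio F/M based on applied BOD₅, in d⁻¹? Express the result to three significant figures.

F/M ≈ 0.945 d⁻¹

Food-to-microorganism ratio F/M = Q S₀ / (V X) = 780 × 1150 / (463.0 × 2050) = 0.9451 d⁻¹.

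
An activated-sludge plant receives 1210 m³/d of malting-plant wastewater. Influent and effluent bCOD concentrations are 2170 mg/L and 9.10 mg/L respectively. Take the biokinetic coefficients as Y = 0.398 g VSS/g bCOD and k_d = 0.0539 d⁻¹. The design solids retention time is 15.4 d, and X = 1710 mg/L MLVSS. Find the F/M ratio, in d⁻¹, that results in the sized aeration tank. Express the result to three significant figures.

Steady-state biomass mass balance: V·X·(1 + k_d·θ_c) = Y·Q·(S₀ − S)·θ_c, so V = 0.398 × 1210 × (2170 − 9.10) × 15.4 / [1710 × (1 + 0.0539 × 15.4)] = 1.6×10^7 / 3129 = 5121 m³.
Food-to-microorganism ratio F/M = Q S₀ / (V X) = 1210 × 2170 / (5121 × 1710) = 0.2998 d⁻¹.

F/M ≈ 0.300 d⁻¹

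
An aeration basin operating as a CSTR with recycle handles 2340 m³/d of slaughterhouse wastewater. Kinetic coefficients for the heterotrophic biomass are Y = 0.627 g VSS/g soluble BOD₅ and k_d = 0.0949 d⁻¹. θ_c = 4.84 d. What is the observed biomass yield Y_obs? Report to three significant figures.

Observed yield with endogenous decay: Y_obs = Y / (1 + k_d·θ_c) = 0.627 / (1 + 0.0949 × 4.84) = 0.627 / 1.459 = 0.4297 g VSS/g soluble BOD₅.

Y_obs ≈ 0.430 g VSS/g soluble BOD₅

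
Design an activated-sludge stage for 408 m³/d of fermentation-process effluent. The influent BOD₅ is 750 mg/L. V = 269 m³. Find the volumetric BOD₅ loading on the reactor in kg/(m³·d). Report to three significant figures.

Volumetric loading L_v = Q·S₀ / V = 408 × 750 g/m³ / 269.0 m³ = 1138 g/(m³·d) = 1.138 kg BOD₅/(m³·d).

L_v ≈ 1.14 kg BOD₅/(m³·d)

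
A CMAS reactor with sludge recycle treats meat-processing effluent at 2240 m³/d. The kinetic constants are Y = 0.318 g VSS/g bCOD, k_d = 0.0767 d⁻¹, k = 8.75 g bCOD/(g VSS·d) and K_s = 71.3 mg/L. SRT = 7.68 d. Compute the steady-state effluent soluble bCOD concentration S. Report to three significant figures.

S ≈ 5.73 mg/L

Effluent substrate depends only on kinetics and SRT: S = K_s(1 + k_d θ_c) / [θ_c(Yk − k_d) − 1] = 71.3 × (1 + 0.0767 × 7.68) / [7.68 × (0.318 × 8.75 − 0.0767) − 1] = 113.3 / 19.78 = 5.728 mg/L.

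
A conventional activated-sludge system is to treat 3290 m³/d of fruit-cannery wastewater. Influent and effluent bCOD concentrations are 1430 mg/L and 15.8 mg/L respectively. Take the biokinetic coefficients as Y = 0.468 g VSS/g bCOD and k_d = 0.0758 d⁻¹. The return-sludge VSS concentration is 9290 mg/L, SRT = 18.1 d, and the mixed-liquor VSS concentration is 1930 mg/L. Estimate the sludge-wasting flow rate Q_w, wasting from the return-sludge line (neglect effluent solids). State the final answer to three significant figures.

Q_w ≈ 98.8 m³/d

Rearranging the biomass balance for a CMAS with decay, V = Y·Q·ΔS·θ_c / [X·(1+k_d θ_c)] = 0.468 × 3290 × (1430 − 15.8) × 18.1 / [1930 × (1 + 0.0758 × 18.1)] = 3.94×10^7 / 4578 = 8609 m³.
θ_c = V·X/(Q_w·X_r) when wasting from the recycle, so Q_w = V·X/(θ_c·X_r) = 8609 × 1930 / (18.1 × 9290) = 98.82 m³/d.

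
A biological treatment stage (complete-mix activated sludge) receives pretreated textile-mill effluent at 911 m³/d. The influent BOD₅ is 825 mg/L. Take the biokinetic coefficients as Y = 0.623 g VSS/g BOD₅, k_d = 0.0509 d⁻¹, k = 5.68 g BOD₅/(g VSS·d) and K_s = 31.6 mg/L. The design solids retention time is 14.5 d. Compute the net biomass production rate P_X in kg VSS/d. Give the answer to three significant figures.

P_X ≈ 269 kg VSS/d

For a completely mixed reactor with recycle the Lawrence–McCarty relation gives S = K_s·(1 + k_d·θ_c) / [θ_c·(Y·k − k_d) − 1] = 31.6 × (1 + 0.0509 × 14.5) / [14.5 × (0.623 × 5.68 − 0.0509) − 1] = 54.92 / 49.57 = 1.108 mg/L.
The observed yield is Y_obs = Y/(1 + k_d·θ_c) = 0.623 / (1 + 0.0509 × 14.5) = 0.623 / 1.738 = 0.3584 g VSS per g BOD₅ removed.
Q·(S₀ − S) = 911 × (825 − 1.11) × 10⁻³ = 750.6 kg/d removed.
Net biomass production P_X = Y_obs × Q·(S₀ − S) = 0.3584 × 750.6 = 269.0 kg VSS/d.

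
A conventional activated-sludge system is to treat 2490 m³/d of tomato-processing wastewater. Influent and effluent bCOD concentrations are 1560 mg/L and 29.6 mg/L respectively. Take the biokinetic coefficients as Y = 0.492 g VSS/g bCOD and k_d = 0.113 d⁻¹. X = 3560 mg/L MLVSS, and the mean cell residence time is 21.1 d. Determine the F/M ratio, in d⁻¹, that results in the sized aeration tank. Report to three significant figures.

Steady-state biomass mass balance: V·X·(1 + k_d·θ_c) = Y·Q·(S₀ − S)·θ_c, so V = 0.492 × 2490 × (1560 − 29.6) × 21.1 / [3560 × (1 + 0.113 × 21.1)] = 3.96×10^7 / 12048 = 3283 m³.
F/M = Q·S₀ / (V·X) = 2490 × 1560 / (3283 × 3560) = 0.3323 g bCOD·(g VSS·d)⁻¹.

F/M ≈ 0.332 d⁻¹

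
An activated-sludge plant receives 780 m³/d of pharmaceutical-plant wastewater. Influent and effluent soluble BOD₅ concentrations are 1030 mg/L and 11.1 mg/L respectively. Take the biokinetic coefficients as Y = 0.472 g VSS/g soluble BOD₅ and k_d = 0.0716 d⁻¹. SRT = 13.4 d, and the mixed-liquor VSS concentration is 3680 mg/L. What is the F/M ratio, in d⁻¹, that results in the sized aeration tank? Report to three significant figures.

F/M ≈ 0.313 d⁻¹

Rearranging the biomass balance for a CMAS with decay, V = Y·Q·ΔS·θ_c / [X·(1+k_d θ_c)] = 0.472 × 780 × (1030 − 11.1) × 13.4 / [3680 × (1 + 0.0716 × 13.4)] = 5.03×10^6 / 7211 = 697.1 m³.
F/M = applied load / biomass = Q·S₀/(V·X) = 780 × 1030 / (697.1 × 3680) = 0.3132 d⁻¹.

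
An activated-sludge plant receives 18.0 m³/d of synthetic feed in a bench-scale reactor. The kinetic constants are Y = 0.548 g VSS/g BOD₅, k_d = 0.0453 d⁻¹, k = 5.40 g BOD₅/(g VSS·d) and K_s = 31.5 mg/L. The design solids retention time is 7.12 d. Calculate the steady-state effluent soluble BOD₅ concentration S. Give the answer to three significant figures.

S ≈ 2.11 mg/L

For a completely mixed reactor with recycle the Lawrence–McCarty relation gives S = K_s·(1 + k_d·θ_c) / [θ_c·(Y·k − k_d) − 1] = 31.5 × (1 + 0.0453 × 7.12) / [7.12 × (0.548 × 5.40 − 0.0453) − 1] = 41.66 / 19.75 = 2.110 mg/L.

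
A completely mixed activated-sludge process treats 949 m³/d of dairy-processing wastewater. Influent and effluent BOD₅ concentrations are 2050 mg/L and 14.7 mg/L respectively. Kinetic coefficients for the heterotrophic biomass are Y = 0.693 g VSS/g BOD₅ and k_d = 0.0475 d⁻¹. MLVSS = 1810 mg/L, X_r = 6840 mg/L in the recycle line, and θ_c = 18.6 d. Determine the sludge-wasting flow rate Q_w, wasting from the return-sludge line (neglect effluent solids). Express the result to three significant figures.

From the SRT design equation V = Y Q (S₀−S) θ_c / [X (1 + k_d θ_c)] = 0.693 × 949 × (2050 − 14.7) × 18.6 / [1810 × (1 + 0.0475 × 18.6)] = 2.49×10^7 / 3409 = 7303 m³.
Wasting from the return line (neglecting effluent solids): Q_w = V·X / (θ_c·X_r) = 7303 × 1810 / (18.6 × 6840) = 103.9 m³/d.

Q_w ≈ 104 m³/d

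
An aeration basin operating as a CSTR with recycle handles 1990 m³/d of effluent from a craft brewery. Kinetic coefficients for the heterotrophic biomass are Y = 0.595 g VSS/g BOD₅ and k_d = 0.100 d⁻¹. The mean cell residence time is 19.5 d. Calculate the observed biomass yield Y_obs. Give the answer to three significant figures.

Correct the yield for decay: Y_obs = Y/(1 + k_d θ_c) = 0.595 / (1 + 0.100 × 19.5) = 0.595 / 2.950 = 0.2017.

Y_obs ≈ 0.202 g VSS/g BOD₅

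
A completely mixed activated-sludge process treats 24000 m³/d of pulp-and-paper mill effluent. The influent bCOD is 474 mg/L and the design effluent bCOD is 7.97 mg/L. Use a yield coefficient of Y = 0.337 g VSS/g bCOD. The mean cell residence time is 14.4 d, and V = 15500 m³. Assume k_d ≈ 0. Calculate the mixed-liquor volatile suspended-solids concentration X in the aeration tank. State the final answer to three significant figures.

X ≈ 3500 mg/L

From V·X = Y·Q·(S₀ − S)·θ_c (decay neglected): X = 0.337 × 24000 × (474 − 7.97) × 14.4 / 15500 = 3502 mg/L.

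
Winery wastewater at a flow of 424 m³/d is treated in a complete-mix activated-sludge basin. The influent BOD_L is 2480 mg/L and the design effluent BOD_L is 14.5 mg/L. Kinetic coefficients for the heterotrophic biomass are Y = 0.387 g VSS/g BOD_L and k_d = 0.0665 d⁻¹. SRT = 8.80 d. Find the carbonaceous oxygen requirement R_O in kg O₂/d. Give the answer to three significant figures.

Correct the yield for decay: Y_obs = Y/(1 + k_d θ_c) = 0.387 / (1 + 0.0665 × 8.80) = 0.387 / 1.585 = 0.2441.
Q·(S₀ − S) = 424 × (2480 − 14.5) × 10⁻³ = 1045 kg/d removed.
Biomass synthesised: P_X = Y_obs × 1045 = 255.2 kg VSS/d.
R_O = Q·(S₀ − S) − 1.42·P_X = 1045 − 1.42 × 255.2 = 683.0 kg O₂/d.

R_O ≈ 683 kg O₂/d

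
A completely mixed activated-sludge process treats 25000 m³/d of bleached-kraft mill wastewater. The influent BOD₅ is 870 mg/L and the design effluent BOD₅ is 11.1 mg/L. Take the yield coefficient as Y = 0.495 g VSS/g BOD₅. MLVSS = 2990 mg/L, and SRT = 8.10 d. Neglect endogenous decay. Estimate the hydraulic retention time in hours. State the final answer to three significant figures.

τ ≈ 27.6 h

With k_d = 0 the design equation reduces to V = Y Q (S₀−S) θ_c / X = 0.495 × 25000 × (870 − 11.1) × 8.10 / 2990 = 28794 m³.
HRT = V/Q = 28794 m³ / 25000 m³·d⁻¹ = 1.152 d × 24 = 27.64 h.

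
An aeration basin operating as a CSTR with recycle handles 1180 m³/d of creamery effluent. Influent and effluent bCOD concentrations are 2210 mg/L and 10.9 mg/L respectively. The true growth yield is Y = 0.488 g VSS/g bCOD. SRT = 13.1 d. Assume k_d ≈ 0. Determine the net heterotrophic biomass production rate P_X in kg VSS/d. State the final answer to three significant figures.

With endogenous decay neglected, the observed yield equals the true yield: Y_obs = Y = 0.488 g VSS/g bCOD.
Mass of bCOD removed per day: Q(S₀ − S) = 1180 × 2199 g/m³ = 2595 kg/d.
Net biomass production P_X = Y_obs × Q·(S₀ − S) = 0.4880 × 2595 = 1266 kg VSS/d.

P_X ≈ 1270 kg VSS/d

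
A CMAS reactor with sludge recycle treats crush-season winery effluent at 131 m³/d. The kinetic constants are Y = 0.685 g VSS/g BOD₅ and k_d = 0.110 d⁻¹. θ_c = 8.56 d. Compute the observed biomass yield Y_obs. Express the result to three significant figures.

Y_obs ≈ 0.353 g VSS/g BOD₅

Observed yield with endogenous decay: Y_obs = Y / (1 + k_d·θ_c) = 0.685 / (1 + 0.110 × 8.56) = 0.685 / 1.942 = 0.3528 g VSS/g BOD₅.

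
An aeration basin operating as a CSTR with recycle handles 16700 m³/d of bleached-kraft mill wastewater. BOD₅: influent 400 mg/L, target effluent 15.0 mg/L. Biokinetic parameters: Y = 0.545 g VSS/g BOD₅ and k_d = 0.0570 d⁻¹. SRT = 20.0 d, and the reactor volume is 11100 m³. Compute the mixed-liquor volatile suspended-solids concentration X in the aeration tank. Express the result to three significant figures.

X ≈ 2950 mg/L

Solving the biomass balance for X: X = Y Q (S₀−S) θ_c / [V (1+k_d θ_c)] = 0.545 × 16700 × (400 − 15.0) × 20.0 / [11100 × (1 + 0.0570 × 20.0)] = 2950 mg/L.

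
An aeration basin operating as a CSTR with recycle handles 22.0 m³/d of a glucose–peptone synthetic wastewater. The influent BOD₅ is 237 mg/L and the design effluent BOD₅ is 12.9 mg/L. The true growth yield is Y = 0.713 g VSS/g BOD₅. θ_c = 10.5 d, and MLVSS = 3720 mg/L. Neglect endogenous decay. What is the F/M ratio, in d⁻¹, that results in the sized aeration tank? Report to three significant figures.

F/M ≈ 0.141 d⁻¹

V·X = Y·Q·ΔS·θ_c gives V = 0.713 × 22.0 × (237 − 12.9) × 10.5 / 3720 = 9.922 m³.
F/M = Q·S₀ / (V·X) = 22.0 × 237 / (9.922 × 3720) = 0.1413 g BOD₅·(g VSS·d)⁻¹.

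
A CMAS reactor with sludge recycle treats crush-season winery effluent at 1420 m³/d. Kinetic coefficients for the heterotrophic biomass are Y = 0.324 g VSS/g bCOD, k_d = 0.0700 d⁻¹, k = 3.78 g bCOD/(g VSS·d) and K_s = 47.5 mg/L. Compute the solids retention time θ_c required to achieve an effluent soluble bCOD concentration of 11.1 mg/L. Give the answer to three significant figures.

θ_c ≈ 6.17 d

Specific growth rate at S = 11.1 mg/L: μ = YkS/(K_s+S) = 0.324·3.78·11.1/(47.5+11.1) = 0.2320 d⁻¹.
1/θ_c = 0.2320 − 0.0700 = 0.1620 d⁻¹, so θ_c = 6.173 d.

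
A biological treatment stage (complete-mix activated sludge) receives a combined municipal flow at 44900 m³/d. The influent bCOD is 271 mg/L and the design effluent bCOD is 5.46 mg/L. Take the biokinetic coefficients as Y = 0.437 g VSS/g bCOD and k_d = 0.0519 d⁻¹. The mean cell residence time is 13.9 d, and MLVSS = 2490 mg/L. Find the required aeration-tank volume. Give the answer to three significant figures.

V ≈ 16900 m³

Steady-state biomass mass balance: V·X·(1 + k_d·θ_c) = Y·Q·(S₀ − S)·θ_c, so V = 0.437 × 44900 × (271 − 5.46) × 13.9 / [2490 × (1 + 0.0519 × 13.9)] = 7.24×10^7 / 4286 = 16896 m³.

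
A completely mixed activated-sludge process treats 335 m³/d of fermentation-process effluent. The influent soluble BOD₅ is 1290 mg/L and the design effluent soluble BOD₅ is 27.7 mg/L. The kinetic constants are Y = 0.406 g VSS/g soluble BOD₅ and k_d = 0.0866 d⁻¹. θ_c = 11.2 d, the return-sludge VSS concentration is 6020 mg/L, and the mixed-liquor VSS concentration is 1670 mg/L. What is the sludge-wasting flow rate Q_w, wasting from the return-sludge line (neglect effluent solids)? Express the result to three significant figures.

From the SRT design equation V = Y Q (S₀−S) θ_c / [X (1 + k_d θ_c)] = 0.406 × 335 × (1290 − 27.7) × 11.2 / [1670 × (1 + 0.0866 × 11.2)] = 1.92×10^6 / 3290 = 584.5 m³.
Q_w = (V·X)/(θ_c X_r) = 584.5 × 1670 / (11.2 × 6020) = 14.48 m³/d.

Q_w ≈ 14.5 m³/d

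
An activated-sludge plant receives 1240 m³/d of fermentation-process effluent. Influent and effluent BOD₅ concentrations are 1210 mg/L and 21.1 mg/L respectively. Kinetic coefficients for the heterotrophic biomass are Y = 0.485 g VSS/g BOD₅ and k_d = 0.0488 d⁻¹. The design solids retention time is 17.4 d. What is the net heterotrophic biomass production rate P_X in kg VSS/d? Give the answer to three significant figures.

The observed yield is Y_obs = Y/(1 + k_d·θ_c) = 0.485 / (1 + 0.0488 × 17.4) = 0.485 / 1.849 = 0.2623 g VSS per g BOD₅ removed.
Substrate removed = Q·(S₀ − S) = 1240 m³/d × (1210 − 21.1) g/m³ = 1.47×10^6 g/d = 1474 kg/d.
So the net sludge growth is P_X = 0.2623 × 1474 = 386.7 kg VSS/d.

P_X ≈ 387 kg VSS/d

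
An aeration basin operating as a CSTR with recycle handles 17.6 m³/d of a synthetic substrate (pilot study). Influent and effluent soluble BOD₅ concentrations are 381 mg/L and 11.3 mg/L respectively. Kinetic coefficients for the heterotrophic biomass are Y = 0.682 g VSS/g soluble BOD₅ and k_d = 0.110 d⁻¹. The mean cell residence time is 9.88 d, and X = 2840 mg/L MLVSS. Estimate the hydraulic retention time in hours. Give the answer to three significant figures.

Steady-state biomass mass balance: V·X·(1 + k_d·θ_c) = Y·Q·(S₀ − S)·θ_c, so V = 0.682 × 17.6 × (381 − 11.3) × 9.88 / [2840 × (1 + 0.110 × 9.88)] = 4.38×10^4 / 5927 = 7.398 m³.
τ = V/Q = 7.398/17.6 = 0.4203 d, or 10.09 h.

τ ≈ 10.1 h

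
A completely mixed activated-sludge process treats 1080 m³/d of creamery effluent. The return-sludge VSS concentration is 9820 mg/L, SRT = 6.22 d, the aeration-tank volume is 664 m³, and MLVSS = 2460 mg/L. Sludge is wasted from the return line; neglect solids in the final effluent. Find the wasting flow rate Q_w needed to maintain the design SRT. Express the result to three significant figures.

θ_c = V·X/(Q_w·X_r) when wasting from the recycle, so Q_w = V·X/(θ_c·X_r) = 664.0 × 2460 / (6.22 × 9820) = 26.74 m³/d.

Q_w ≈ 26.7 m³/d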